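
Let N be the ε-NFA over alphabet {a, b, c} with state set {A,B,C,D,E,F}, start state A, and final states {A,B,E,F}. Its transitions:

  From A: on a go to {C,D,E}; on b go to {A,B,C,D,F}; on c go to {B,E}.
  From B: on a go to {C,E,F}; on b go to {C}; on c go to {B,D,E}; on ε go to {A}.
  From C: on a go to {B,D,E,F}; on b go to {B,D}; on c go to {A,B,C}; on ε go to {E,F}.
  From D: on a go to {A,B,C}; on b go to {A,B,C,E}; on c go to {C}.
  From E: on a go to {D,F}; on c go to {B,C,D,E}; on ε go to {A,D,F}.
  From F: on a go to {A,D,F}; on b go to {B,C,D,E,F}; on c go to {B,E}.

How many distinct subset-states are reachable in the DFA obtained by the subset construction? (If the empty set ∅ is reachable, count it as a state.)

Start state of the DFA: {A} (ε-closure of the NFA start).
{A} --a--> {A,C,D,E,F}  [new]
{A} --b--> {A,B,C,D,E,F}  [new]
{A} --c--> {A,B,D,E,F}  [new]
{A,C,D,E,F} --a--> {A,B,C,D,E,F}  [seen]
{A,C,D,E,F} --b--> {A,B,C,D,E,F}  [seen]
{A,C,D,E,F} --c--> {A,B,C,D,E,F}  [seen]
{A,B,C,D,E,F} --a--> {A,B,C,D,E,F}  [seen]
{A,B,C,D,E,F} --b--> {A,B,C,D,E,F}  [seen]
{A,B,C,D,E,F} --c--> {A,B,C,D,E,F}  [seen]
{A,B,D,E,F} --a--> {A,B,C,D,E,F}  [seen]
{A,B,D,E,F} --b--> {A,B,C,D,E,F}  [seen]
{A,B,D,E,F} --c--> {A,B,C,D,E,F}  [seen]
Reachable DFA states: {A}, {A,C,D,E,F}, {A,B,C,D,E,F}, {A,B,D,E,F}.

4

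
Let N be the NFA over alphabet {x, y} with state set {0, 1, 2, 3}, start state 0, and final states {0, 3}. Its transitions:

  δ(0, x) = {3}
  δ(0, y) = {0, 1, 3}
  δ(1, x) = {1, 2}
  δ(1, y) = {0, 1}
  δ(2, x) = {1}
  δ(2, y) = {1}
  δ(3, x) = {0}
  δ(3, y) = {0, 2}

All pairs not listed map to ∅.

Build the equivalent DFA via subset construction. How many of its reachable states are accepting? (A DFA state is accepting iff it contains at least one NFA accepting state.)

Start state of the DFA: {0}.
{0} --x--> {3}  [new]
{0} --y--> {0, 1, 3}  [new]
{3} --x--> {0}  [seen]
{3} --y--> {0, 2}  [new]
{0, 1, 3} --x--> {0, 1, 2, 3}  [new]
{0, 1, 3} --y--> {0, 1, 2, 3}  [seen]
{0, 2} --x--> {1, 3}  [new]
{0, 2} --y--> {0, 1, 3}  [seen]
{0, 1, 2, 3} --x--> {0, 1, 2, 3}  [seen]
{0, 1, 2, 3} --y--> {0, 1, 2, 3}  [seen]
{1, 3} --x--> {0, 1, 2}  [new]
{1, 3} --y--> {0, 1, 2}  [seen]
{0, 1, 2} --x--> {1, 2, 3}  [new]
{0, 1, 2} --y--> {0, 1, 3}  [seen]
{1, 2, 3} --x--> {0, 1, 2}  [seen]
{1, 2, 3} --y--> {0, 1, 2}  [seen]
Reachable DFA states: {0}, {3}, {0, 1, 3}, {0, 2}, {0, 1, 2, 3}, {1, 3}, {0, 1, 2}, {1, 2, 3}.
Accepting DFA states (contain an NFA accepting state): {0}, {3}, {0, 1, 3}, {0, 2}, {0, 1, 2, 3}, {1, 3}, {0, 1, 2}, {1, 2, 3}.

8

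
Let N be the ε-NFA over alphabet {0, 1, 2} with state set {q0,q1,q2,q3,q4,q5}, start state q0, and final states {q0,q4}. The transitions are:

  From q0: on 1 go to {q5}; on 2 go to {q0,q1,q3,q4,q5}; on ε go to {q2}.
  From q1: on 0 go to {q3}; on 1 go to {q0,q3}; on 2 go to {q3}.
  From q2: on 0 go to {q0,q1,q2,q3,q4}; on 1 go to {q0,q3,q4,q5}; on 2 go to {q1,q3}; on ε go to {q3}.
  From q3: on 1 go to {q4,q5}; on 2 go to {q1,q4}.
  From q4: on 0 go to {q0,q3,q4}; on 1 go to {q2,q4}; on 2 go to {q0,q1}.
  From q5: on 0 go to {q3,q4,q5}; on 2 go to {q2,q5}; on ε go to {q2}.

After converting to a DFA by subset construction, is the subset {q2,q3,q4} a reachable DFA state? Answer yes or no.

no

Start state of the DFA: {q0,q2,q3} (ε-closure of the NFA start).
{q0,q2,q3} --0--> {q0,q1,q2,q3,q4}  [new]
{q0,q2,q3} --1--> {q0,q2,q3,q4,q5}  [new]
{q0,q2,q3} --2--> {q0,q1,q2,q3,q4,q5}  [new]
{q0,q1,q2,q3,q4} --0--> {q0,q1,q2,q3,q4}  [seen]
{q0,q1,q2,q3,q4} --1--> {q0,q2,q3,q4,q5}  [seen]
{q0,q1,q2,q3,q4} --2--> {q0,q1,q2,q3,q4,q5}  [seen]
{q0,q2,q3,q4,q5} --0--> {q0,q1,q2,q3,q4,q5}  [seen]
{q0,q2,q3,q4,q5} --1--> {q0,q2,q3,q4,q5}  [seen]
{q0,q2,q3,q4,q5} --2--> {q0,q1,q2,q3,q4,q5}  [seen]
{q0,q1,q2,q3,q4,q5} --0--> {q0,q1,q2,q3,q4,q5}  [seen]
{q0,q1,q2,q3,q4,q5} --1--> {q0,q2,q3,q4,q5}  [seen]
{q0,q1,q2,q3,q4,q5} --2--> {q0,q1,q2,q3,q4,q5}  [seen]
Reachable DFA states: {q0,q2,q3}, {q0,q1,q2,q3,q4}, {q0,q2,q3,q4,q5}, {q0,q1,q2,q3,q4,q5}.
{q2,q3,q4} is not among them.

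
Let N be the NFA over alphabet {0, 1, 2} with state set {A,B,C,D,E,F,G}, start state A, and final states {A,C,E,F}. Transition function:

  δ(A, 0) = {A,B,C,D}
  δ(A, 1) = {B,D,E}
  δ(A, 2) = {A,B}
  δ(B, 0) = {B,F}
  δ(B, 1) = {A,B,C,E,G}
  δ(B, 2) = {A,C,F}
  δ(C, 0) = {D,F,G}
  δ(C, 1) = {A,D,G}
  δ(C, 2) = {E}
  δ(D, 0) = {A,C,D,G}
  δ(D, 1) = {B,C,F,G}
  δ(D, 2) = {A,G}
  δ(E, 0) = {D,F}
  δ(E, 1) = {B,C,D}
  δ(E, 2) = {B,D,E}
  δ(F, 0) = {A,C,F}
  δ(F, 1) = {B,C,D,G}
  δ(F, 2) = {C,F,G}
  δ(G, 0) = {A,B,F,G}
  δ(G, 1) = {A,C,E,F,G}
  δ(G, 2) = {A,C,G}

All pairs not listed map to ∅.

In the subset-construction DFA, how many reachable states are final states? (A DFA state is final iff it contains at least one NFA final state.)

10

Start state of the DFA: {A}.
{A} --0--> {A,B,C,D}  [new]
{A} --1--> {B,D,E}  [new]
{A} --2--> {A,B}  [new]
{A,B,C,D} --0--> {A,B,C,D,F,G}  [new]
{A,B,C,D} --1--> {A,B,C,D,E,F,G}  [new]
{A,B,C,D} --2--> {A,B,C,E,F,G}  [new]
{B,D,E} --0--> {A,B,C,D,F,G}  [seen]
{B,D,E} --1--> {A,B,C,D,E,F,G}  [seen]
{B,D,E} --2--> {A,B,C,D,E,F,G}  [seen]
{A,B} --0--> {A,B,C,D,F}  [new]
{A,B} --1--> {A,B,C,D,E,G}  [new]
{A,B} --2--> {A,B,C,F}  [new]
{A,B,C,D,F,G} --0--> {A,B,C,D,F,G}  [seen]
{A,B,C,D,F,G} --1--> {A,B,C,D,E,F,G}  [seen]
{A,B,C,D,F,G} --2--> {A,B,C,E,F,G}  [seen]
{A,B,C,D,E,F,G} --0--> {A,B,C,D,F,G}  [seen]
{A,B,C,D,E,F,G} --1--> {A,B,C,D,E,F,G}  [seen]
{A,B,C,D,E,F,G} --2--> {A,B,C,D,E,F,G}  [seen]
{A,B,C,E,F,G} --0--> {A,B,C,D,F,G}  [seen]
{A,B,C,E,F,G} --1--> {A,B,C,D,E,F,G}  [seen]
{A,B,C,E,F,G} --2--> {A,B,C,D,E,F,G}  [seen]
{A,B,C,D,F} --0--> {A,B,C,D,F,G}  [seen]
{A,B,C,D,F} --1--> {A,B,C,D,E,F,G}  [seen]
{A,B,C,D,F} --2--> {A,B,C,E,F,G}  [seen]
{A,B,C,D,E,G} --0--> {A,B,C,D,F,G}  [seen]
{A,B,C,D,E,G} --1--> {A,B,C,D,E,F,G}  [seen]
{A,B,C,D,E,G} --2--> {A,B,C,D,E,F,G}  [seen]
{A,B,C,F} --0--> {A,B,C,D,F,G}  [seen]
{A,B,C,F} --1--> {A,B,C,D,E,G}  [seen]
{A,B,C,F} --2--> {A,B,C,E,F,G}  [seen]
Reachable DFA states: {A}, {A,B,C,D}, {B,D,E}, {A,B}, {A,B,C,D,F,G}, {A,B,C,D,E,F,G}, {A,B,C,E,F,G}, {A,B,C,D,F}, {A,B,C,D,E,G}, {A,B,C,F}.
Accepting DFA states (contain an NFA accepting state): {A}, {A,B,C,D}, {B,D,E}, {A,B}, {A,B,C,D,F,G}, {A,B,C,D,E,F,G}, {A,B,C,E,F,G}, {A,B,C,D,F}, {A,B,C,D,E,G}, {A,B,C,F}.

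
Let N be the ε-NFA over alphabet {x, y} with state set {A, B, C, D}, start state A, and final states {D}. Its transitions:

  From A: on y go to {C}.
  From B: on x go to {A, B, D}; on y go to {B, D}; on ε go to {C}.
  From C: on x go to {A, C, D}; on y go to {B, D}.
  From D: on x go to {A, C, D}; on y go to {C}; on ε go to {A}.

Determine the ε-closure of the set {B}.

Begin with {B}.
B →ε {C}; add C.
ε-closure = {B, C}.

{B, C}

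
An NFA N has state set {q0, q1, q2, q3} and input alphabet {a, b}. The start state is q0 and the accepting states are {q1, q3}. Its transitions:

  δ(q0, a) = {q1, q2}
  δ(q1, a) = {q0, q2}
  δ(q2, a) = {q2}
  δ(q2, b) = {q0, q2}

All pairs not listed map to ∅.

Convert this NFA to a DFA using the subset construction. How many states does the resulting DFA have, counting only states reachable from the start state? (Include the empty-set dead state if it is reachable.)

Start state of the DFA: {q0}.
{q0} --a--> {q1, q2}  [new]
{q0} --b--> ∅  [new]
{q1, q2} --a--> {q0, q2}  [new]
{q1, q2} --b--> {q0, q2}  [seen]
∅ --a--> ∅  [seen]
∅ --b--> ∅  [seen]
{q0, q2} --a--> {q1, q2}  [seen]
{q0, q2} --b--> {q0, q2}  [seen]
Reachable DFA states: {q0}, {q1, q2}, ∅, {q0, q2}.

4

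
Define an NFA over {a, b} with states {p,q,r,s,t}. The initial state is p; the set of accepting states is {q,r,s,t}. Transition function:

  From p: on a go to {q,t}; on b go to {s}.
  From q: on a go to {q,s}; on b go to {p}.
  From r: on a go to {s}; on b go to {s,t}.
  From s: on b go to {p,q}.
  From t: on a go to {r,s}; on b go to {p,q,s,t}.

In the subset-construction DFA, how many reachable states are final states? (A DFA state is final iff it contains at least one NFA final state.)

10

Start state of the DFA: {p}.
{p} --a--> {q,t}  [new]
{p} --b--> {s}  [new]
{q,t} --a--> {q,r,s}  [new]
{q,t} --b--> {p,q,s,t}  [new]
{s} --a--> ∅  [new]
{s} --b--> {p,q}  [new]
{q,r,s} --a--> {q,s}  [new]
{q,r,s} --b--> {p,q,s,t}  [seen]
{p,q,s,t} --a--> {q,r,s,t}  [new]
{p,q,s,t} --b--> {p,q,s,t}  [seen]
∅ --a--> ∅  [seen]
∅ --b--> ∅  [seen]
{p,q} --a--> {q,s,t}  [new]
{p,q} --b--> {p,s}  [new]
{q,s} --a--> {q,s}  [seen]
{q,s} --b--> {p,q}  [seen]
{q,r,s,t} --a--> {q,r,s}  [seen]
{q,r,s,t} --b--> {p,q,s,t}  [seen]
{q,s,t} --a--> {q,r,s}  [seen]
{q,s,t} --b--> {p,q,s,t}  [seen]
{p,s} --a--> {q,t}  [seen]
{p,s} --b--> {p,q,s}  [new]
{p,q,s} --a--> {q,s,t}  [seen]
{p,q,s} --b--> {p,q,s}  [seen]
Reachable DFA states: {p}, {q,t}, {s}, {q,r,s}, {p,q,s,t}, ∅, {p,q}, {q,s}, {q,r,s,t}, {q,s,t}, {p,s}, {p,q,s}.
Accepting DFA states (contain an NFA accepting state): {q,t}, {s}, {q,r,s}, {p,q,s,t}, {p,q}, {q,s}, {q,r,s,t}, {q,s,t}, {p,s}, {p,q,s}.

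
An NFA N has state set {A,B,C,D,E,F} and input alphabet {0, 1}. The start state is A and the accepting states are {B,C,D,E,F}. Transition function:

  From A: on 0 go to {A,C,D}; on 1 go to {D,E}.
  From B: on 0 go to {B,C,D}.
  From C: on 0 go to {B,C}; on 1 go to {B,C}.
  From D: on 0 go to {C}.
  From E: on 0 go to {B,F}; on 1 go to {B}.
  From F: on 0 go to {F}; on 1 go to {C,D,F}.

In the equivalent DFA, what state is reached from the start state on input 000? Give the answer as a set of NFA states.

{A,B,C,D}

Start: {A}.
δ(A,0) = {A,C,D}.
Union: {A,C,D}.
After 0: {A,C,D}.
δ(A,0) = {A,C,D}; δ(C,0) = {B,C}; δ(D,0) = {C}.
Union: {A,B,C,D}.
After 0: {A,B,C,D}.
δ(A,0) = {A,C,D}; δ(B,0) = {B,C,D}; δ(C,0) = {B,C}; δ(D,0) = {C}.
Union: {A,B,C,D}.
After 0: {A,B,C,D}.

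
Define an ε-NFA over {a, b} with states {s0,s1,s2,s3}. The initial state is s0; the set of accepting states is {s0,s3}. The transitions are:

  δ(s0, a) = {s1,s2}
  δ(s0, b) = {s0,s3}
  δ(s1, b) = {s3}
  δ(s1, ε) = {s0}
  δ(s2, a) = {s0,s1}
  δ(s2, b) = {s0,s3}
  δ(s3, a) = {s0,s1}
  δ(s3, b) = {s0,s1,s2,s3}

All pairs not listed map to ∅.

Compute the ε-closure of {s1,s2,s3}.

Begin with {s1,s2,s3}.
s1 →ε {s0}; add s0.
ε-closure = {s0,s1,s2,s3}.

{s0,s1,s2,s3}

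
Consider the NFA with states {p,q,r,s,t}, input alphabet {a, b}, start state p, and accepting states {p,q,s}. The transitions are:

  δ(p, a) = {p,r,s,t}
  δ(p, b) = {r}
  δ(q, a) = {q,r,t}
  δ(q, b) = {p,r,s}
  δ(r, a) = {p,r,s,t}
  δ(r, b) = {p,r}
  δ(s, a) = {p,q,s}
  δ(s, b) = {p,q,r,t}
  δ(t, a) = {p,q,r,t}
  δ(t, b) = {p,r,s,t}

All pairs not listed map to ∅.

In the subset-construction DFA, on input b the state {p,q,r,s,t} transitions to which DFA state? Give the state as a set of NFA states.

{p,q,r,s,t}

δ(p,b) = {r}; δ(q,b) = {p,r,s}; δ(r,b) = {p,r}; δ(s,b) = {p,q,r,t}; δ(t,b) = {p,r,s,t}.
Union: {p,q,r,s,t}.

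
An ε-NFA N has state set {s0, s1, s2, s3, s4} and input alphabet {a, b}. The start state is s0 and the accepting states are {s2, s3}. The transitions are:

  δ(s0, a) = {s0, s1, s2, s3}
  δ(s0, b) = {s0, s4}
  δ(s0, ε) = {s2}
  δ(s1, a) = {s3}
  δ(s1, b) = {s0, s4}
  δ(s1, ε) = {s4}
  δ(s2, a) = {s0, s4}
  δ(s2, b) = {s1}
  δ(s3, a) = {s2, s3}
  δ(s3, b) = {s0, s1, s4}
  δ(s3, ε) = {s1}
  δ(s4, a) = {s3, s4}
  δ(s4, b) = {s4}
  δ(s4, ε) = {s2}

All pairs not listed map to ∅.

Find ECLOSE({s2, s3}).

{s1, s2, s3, s4}

Begin with {s2, s3}.
s3 →ε {s1}; add s1.
s1 →ε {s4}; add s4.
ε-closure = {s1, s2, s3, s4}.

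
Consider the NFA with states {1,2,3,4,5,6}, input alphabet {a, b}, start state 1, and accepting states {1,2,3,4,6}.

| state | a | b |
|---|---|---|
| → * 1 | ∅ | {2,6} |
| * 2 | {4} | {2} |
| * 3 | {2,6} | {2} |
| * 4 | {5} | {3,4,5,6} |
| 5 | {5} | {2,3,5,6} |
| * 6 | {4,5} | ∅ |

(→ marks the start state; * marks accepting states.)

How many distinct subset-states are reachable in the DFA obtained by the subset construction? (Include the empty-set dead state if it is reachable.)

Start state of the DFA: {1}.
{1} --a--> ∅  [new]
{1} --b--> {2,6}  [new]
∅ --a--> ∅  [seen]
∅ --b--> ∅  [seen]
{2,6} --a--> {4,5}  [new]
{2,6} --b--> {2}  [new]
{4,5} --a--> {5}  [new]
{4,5} --b--> {2,3,4,5,6}  [new]
{2} --a--> {4}  [new]
{2} --b--> {2}  [seen]
{5} --a--> {5}  [seen]
{5} --b--> {2,3,5,6}  [new]
{2,3,4,5,6} --a--> {2,4,5,6}  [new]
{2,3,4,5,6} --b--> {2,3,4,5,6}  [seen]
{4} --a--> {5}  [seen]
{4} --b--> {3,4,5,6}  [new]
{2,3,5,6} --a--> {2,4,5,6}  [seen]
{2,3,5,6} --b--> {2,3,5,6}  [seen]
{2,4,5,6} --a--> {4,5}  [seen]
{2,4,5,6} --b--> {2,3,4,5,6}  [seen]
{3,4,5,6} --a--> {2,4,5,6}  [seen]
{3,4,5,6} --b--> {2,3,4,5,6}  [seen]
Reachable DFA states: {1}, ∅, {2,6}, {4,5}, {2}, {5}, {2,3,4,5,6}, {4}, {2,3,5,6}, {2,4,5,6}, {3,4,5,6}.

11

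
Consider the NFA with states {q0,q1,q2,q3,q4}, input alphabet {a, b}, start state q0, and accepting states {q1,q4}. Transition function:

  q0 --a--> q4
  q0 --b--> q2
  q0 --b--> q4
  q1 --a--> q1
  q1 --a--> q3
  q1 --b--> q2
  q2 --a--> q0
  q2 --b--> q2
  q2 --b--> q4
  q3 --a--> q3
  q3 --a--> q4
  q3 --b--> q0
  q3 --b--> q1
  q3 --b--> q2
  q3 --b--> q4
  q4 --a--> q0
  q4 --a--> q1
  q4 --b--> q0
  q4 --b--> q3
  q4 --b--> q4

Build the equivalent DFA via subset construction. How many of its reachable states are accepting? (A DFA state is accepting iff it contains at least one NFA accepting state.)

8

Start state of the DFA: {q0}.
{q0} --a--> {q4}  [new]
{q0} --b--> {q2,q4}  [new]
{q4} --a--> {q0,q1}  [new]
{q4} --b--> {q0,q3,q4}  [new]
{q2,q4} --a--> {q0,q1}  [seen]
{q2,q4} --b--> {q0,q2,q3,q4}  [new]
{q0,q1} --a--> {q1,q3,q4}  [new]
{q0,q1} --b--> {q2,q4}  [seen]
{q0,q3,q4} --a--> {q0,q1,q3,q4}  [new]
{q0,q3,q4} --b--> {q0,q1,q2,q3,q4}  [new]
{q0,q2,q3,q4} --a--> {q0,q1,q3,q4}  [seen]
{q0,q2,q3,q4} --b--> {q0,q1,q2,q3,q4}  [seen]
{q1,q3,q4} --a--> {q0,q1,q3,q4}  [seen]
{q1,q3,q4} --b--> {q0,q1,q2,q3,q4}  [seen]
{q0,q1,q3,q4} --a--> {q0,q1,q3,q4}  [seen]
{q0,q1,q3,q4} --b--> {q0,q1,q2,q3,q4}  [seen]
{q0,q1,q2,q3,q4} --a--> {q0,q1,q3,q4}  [seen]
{q0,q1,q2,q3,q4} --b--> {q0,q1,q2,q3,q4}  [seen]
Reachable DFA states: {q0}, {q4}, {q2,q4}, {q0,q1}, {q0,q3,q4}, {q0,q2,q3,q4}, {q1,q3,q4}, {q0,q1,q3,q4}, {q0,q1,q2,q3,q4}.
Accepting DFA states (contain an NFA accepting state): {q4}, {q2,q4}, {q0,q1}, {q0,q3,q4}, {q0,q2,q3,q4}, {q1,q3,q4}, {q0,q1,q3,q4}, {q0,q1,q2,q3,q4}.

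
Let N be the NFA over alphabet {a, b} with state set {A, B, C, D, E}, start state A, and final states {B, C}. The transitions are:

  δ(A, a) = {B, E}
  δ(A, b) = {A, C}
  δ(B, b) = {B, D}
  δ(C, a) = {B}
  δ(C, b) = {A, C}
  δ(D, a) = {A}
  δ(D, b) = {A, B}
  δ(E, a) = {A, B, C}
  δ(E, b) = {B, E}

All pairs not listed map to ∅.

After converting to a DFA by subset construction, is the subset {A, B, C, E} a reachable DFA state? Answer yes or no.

Start state of the DFA: {A}.
{A} --a--> {B, E}  [new]
{A} --b--> {A, C}  [new]
{B, E} --a--> {A, B, C}  [new]
{B, E} --b--> {B, D, E}  [new]
{A, C} --a--> {B, E}  [seen]
{A, C} --b--> {A, C}  [seen]
{A, B, C} --a--> {B, E}  [seen]
{A, B, C} --b--> {A, B, C, D}  [new]
{B, D, E} --a--> {A, B, C}  [seen]
{B, D, E} --b--> {A, B, D, E}  [new]
{A, B, C, D} --a--> {A, B, E}  [new]
{A, B, C, D} --b--> {A, B, C, D}  [seen]
{A, B, D, E} --a--> {A, B, C, E}  [new]
{A, B, D, E} --b--> {A, B, C, D, E}  [new]
{A, B, E} --a--> {A, B, C, E}  [seen]
{A, B, E} --b--> {A, B, C, D, E}  [seen]
{A, B, C, E} --a--> {A, B, C, E}  [seen]
{A, B, C, E} --b--> {A, B, C, D, E}  [seen]
{A, B, C, D, E} --a--> {A, B, C, E}  [seen]
{A, B, C, D, E} --b--> {A, B, C, D, E}  [seen]
Reachable DFA states: {A}, {B, E}, {A, C}, {A, B, C}, {B, D, E}, {A, B, C, D}, {A, B, D, E}, {A, B, E}, {A, B, C, E}, {A, B, C, D, E}.
{A, B, C, E} is among them.

yes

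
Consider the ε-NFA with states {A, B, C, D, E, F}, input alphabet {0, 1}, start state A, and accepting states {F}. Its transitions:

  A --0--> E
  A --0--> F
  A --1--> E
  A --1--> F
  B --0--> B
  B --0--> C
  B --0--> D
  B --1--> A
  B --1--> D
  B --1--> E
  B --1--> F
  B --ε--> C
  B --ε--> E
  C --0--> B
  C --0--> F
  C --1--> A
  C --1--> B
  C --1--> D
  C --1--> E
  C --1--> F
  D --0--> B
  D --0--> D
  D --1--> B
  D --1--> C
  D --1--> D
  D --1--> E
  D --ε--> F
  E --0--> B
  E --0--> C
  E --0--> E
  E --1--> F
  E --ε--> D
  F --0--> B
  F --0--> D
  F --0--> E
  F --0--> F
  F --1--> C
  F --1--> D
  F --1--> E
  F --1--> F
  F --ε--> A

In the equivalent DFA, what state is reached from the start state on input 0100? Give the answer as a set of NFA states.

Start: {A}.
δ(A,0) = {E, F}.
Union: {E, F}.
ε-closure gives {A, D, E, F}.
After 0: {A, D, E, F}.
δ(A,1) = {E, F}; δ(D,1) = {B, C, D, E}; δ(E,1) = {F}; δ(F,1) = {C, D, E, F}.
Union: {B, C, D, E, F}.
ε-closure gives {A, B, C, D, E, F}.
After 1: {A, B, C, D, E, F}.
δ(A,0) = {E, F}; δ(B,0) = {B, C, D}; δ(C,0) = {B, F}; δ(D,0) = {B, D}; δ(E,0) = {B, C, E}; δ(F,0) = {B, D, E, F}.
Union: {B, C, D, E, F}.
ε-closure gives {A, B, C, D, E, F}.
After 0: {A, B, C, D, E, F}.
δ(A,0) = {E, F}; δ(B,0) = {B, C, D}; δ(C,0) = {B, F}; δ(D,0) = {B, D}; δ(E,0) = {B, C, E}; δ(F,0) = {B, D, E, F}.
Union: {B, C, D, E, F}.
ε-closure gives {A, B, C, D, E, F}.
After 0: {A, B, C, D, E, F}.

{A, B, C, D, E, F}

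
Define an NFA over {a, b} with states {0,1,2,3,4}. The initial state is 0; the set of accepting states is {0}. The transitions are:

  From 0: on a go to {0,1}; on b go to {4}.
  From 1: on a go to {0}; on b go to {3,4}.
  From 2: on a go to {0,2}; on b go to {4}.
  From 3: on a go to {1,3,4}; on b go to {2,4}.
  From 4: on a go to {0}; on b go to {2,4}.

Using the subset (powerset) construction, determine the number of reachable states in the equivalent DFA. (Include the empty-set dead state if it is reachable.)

10

Start state of the DFA: {0}.
{0} --a--> {0,1}  [new]
{0} --b--> {4}  [new]
{0,1} --a--> {0,1}  [seen]
{0,1} --b--> {3,4}  [new]
{4} --a--> {0}  [seen]
{4} --b--> {2,4}  [new]
{3,4} --a--> {0,1,3,4}  [new]
{3,4} --b--> {2,4}  [seen]
{2,4} --a--> {0,2}  [new]
{2,4} --b--> {2,4}  [seen]
{0,1,3,4} --a--> {0,1,3,4}  [seen]
{0,1,3,4} --b--> {2,3,4}  [new]
{0,2} --a--> {0,1,2}  [new]
{0,2} --b--> {4}  [seen]
{2,3,4} --a--> {0,1,2,3,4}  [new]
{2,3,4} --b--> {2,4}  [seen]
{0,1,2} --a--> {0,1,2}  [seen]
{0,1,2} --b--> {3,4}  [seen]
{0,1,2,3,4} --a--> {0,1,2,3,4}  [seen]
{0,1,2,3,4} --b--> {2,3,4}  [seen]
Reachable DFA states: {0}, {0,1}, {4}, {3,4}, {2,4}, {0,1,3,4}, {0,2}, {2,3,4}, {0,1,2}, {0,1,2,3,4}.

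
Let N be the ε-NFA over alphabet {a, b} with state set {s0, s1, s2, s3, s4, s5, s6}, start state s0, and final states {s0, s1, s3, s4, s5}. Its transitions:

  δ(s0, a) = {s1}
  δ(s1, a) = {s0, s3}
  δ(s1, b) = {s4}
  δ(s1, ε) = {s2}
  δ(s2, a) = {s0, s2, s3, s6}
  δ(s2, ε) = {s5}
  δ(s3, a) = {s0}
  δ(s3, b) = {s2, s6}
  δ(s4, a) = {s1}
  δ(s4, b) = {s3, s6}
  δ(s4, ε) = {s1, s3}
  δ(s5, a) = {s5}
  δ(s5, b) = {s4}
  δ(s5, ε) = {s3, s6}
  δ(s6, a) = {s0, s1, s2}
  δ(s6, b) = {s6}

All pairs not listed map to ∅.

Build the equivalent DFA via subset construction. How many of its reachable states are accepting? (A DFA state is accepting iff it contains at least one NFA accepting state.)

4

Start state of the DFA: {s0} (ε-closure of the NFA start).
{s0} --a--> {s1, s2, s3, s5, s6}  [new]
{s0} --b--> ∅  [new]
{s1, s2, s3, s5, s6} --a--> {s0, s1, s2, s3, s5, s6}  [new]
{s1, s2, s3, s5, s6} --b--> {s1, s2, s3, s4, s5, s6}  [new]
∅ --a--> ∅  [seen]
∅ --b--> ∅  [seen]
{s0, s1, s2, s3, s5, s6} --a--> {s0, s1, s2, s3, s5, s6}  [seen]
{s0, s1, s2, s3, s5, s6} --b--> {s1, s2, s3, s4, s5, s6}  [seen]
{s1, s2, s3, s4, s5, s6} --a--> {s0, s1, s2, s3, s5, s6}  [seen]
{s1, s2, s3, s4, s5, s6} --b--> {s1, s2, s3, s4, s5, s6}  [seen]
Reachable DFA states: {s0}, {s1, s2, s3, s5, s6}, ∅, {s0, s1, s2, s3, s5, s6}, {s1, s2, s3, s4, s5, s6}.
Accepting DFA states (contain an NFA accepting state): {s0}, {s1, s2, s3, s5, s6}, {s0, s1, s2, s3, s5, s6}, {s1, s2, s3, s4, s5, s6}.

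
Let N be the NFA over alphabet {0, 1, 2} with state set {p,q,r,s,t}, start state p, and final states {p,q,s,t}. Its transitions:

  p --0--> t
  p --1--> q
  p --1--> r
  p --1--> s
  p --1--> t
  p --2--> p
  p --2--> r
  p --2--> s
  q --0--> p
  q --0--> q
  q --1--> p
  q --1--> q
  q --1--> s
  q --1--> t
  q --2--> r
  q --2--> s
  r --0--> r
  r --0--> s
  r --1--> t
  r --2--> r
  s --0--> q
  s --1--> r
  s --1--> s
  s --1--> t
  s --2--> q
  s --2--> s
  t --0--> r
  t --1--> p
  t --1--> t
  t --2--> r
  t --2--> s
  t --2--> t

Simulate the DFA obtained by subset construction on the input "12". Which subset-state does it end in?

Start: {p}.
δ(p,1) = {q,r,s,t}.
Union: {q,r,s,t}.
After 1: {q,r,s,t}.
δ(q,2) = {r,s}; δ(r,2) = {r}; δ(s,2) = {q,s}; δ(t,2) = {r,s,t}.
Union: {q,r,s,t}.
After 2: {q,r,s,t}.

{q,r,s,t}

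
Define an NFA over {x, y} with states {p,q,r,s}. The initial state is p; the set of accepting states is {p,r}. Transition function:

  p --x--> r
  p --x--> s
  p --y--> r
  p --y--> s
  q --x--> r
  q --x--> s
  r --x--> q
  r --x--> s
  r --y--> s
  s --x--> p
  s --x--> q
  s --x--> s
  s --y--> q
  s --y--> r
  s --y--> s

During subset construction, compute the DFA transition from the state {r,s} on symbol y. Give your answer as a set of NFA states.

{q,r,s}

δ(r,y) = {s}; δ(s,y) = {q,r,s}.
Union: {q,r,s}.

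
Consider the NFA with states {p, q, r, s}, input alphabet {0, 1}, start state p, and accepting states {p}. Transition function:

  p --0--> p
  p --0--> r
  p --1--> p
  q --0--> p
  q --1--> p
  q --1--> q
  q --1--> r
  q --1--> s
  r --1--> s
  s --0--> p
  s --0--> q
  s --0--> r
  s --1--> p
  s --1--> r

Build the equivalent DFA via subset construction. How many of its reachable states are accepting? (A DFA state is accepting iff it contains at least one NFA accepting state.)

Start state of the DFA: {p}.
{p} --0--> {p, r}  [new]
{p} --1--> {p}  [seen]
{p, r} --0--> {p, r}  [seen]
{p, r} --1--> {p, s}  [new]
{p, s} --0--> {p, q, r}  [new]
{p, s} --1--> {p, r}  [seen]
{p, q, r} --0--> {p, r}  [seen]
{p, q, r} --1--> {p, q, r, s}  [new]
{p, q, r, s} --0--> {p, q, r}  [seen]
{p, q, r, s} --1--> {p, q, r, s}  [seen]
Reachable DFA states: {p}, {p, r}, {p, s}, {p, q, r}, {p, q, r, s}.
Accepting DFA states (contain an NFA accepting state): {p}, {p, r}, {p, s}, {p, q, r}, {p, q, r, s}.

5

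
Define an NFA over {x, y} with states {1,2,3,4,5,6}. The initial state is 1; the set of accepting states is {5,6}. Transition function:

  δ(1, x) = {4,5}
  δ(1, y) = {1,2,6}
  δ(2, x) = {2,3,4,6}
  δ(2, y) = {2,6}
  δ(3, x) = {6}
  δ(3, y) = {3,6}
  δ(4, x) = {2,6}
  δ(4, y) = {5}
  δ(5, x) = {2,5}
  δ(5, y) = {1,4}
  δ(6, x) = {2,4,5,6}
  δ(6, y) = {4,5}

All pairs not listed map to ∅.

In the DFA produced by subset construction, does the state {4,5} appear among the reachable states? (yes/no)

Start state of the DFA: {1}.
{1} --x--> {4,5}  [new]
{1} --y--> {1,2,6}  [new]
{4,5} --x--> {2,5,6}  [new]
{4,5} --y--> {1,4,5}  [new]
{1,2,6} --x--> {2,3,4,5,6}  [new]
{1,2,6} --y--> {1,2,4,5,6}  [new]
{2,5,6} --x--> {2,3,4,5,6}  [seen]
{2,5,6} --y--> {1,2,4,5,6}  [seen]
{1,4,5} --x--> {2,4,5,6}  [new]
{1,4,5} --y--> {1,2,4,5,6}  [seen]
{2,3,4,5,6} --x--> {2,3,4,5,6}  [seen]
{2,3,4,5,6} --y--> {1,2,3,4,5,6}  [new]
{1,2,4,5,6} --x--> {2,3,4,5,6}  [seen]
{1,2,4,5,6} --y--> {1,2,4,5,6}  [seen]
{2,4,5,6} --x--> {2,3,4,5,6}  [seen]
{2,4,5,6} --y--> {1,2,4,5,6}  [seen]
{1,2,3,4,5,6} --x--> {2,3,4,5,6}  [seen]
{1,2,3,4,5,6} --y--> {1,2,3,4,5,6}  [seen]
Reachable DFA states: {1}, {4,5}, {1,2,6}, {2,5,6}, {1,4,5}, {2,3,4,5,6}, {1,2,4,5,6}, {2,4,5,6}, {1,2,3,4,5,6}.
{4,5} is among them.

yes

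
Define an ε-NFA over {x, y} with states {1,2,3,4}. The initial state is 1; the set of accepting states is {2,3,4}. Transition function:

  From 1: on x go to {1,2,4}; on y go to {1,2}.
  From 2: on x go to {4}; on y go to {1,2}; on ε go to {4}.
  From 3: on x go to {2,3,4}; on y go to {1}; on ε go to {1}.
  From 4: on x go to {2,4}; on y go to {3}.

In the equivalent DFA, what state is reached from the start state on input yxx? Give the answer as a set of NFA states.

{1,2,4}

Start: {1}.
δ(1,y) = {1,2}.
Union: {1,2}.
ε-closure gives {1,2,4}.
After y: {1,2,4}.
δ(1,x) = {1,2,4}; δ(2,x) = {4}; δ(4,x) = {2,4}.
Union: {1,2,4}.
After x: {1,2,4}.
δ(1,x) = {1,2,4}; δ(2,x) = {4}; δ(4,x) = {2,4}.
Union: {1,2,4}.
After x: {1,2,4}.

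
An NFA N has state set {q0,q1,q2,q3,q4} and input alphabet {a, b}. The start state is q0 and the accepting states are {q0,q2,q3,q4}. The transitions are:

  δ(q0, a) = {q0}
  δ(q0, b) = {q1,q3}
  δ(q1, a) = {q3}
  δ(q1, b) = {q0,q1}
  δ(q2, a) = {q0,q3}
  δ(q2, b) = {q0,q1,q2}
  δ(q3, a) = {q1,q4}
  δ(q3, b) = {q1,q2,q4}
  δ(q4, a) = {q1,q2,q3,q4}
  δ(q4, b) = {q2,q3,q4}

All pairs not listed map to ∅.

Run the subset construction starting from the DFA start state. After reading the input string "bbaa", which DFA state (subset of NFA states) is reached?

Start: {q0}.
δ(q0,b) = {q1,q3}.
Union: {q1,q3}.
After b: {q1,q3}.
δ(q1,b) = {q0,q1}; δ(q3,b) = {q1,q2,q4}.
Union: {q0,q1,q2,q4}.
After b: {q0,q1,q2,q4}.
δ(q0,a) = {q0}; δ(q1,a) = {q3}; δ(q2,a) = {q0,q3}; δ(q4,a) = {q1,q2,q3,q4}.
Union: {q0,q1,q2,q3,q4}.
After a: {q0,q1,q2,q3,q4}.
δ(q0,a) = {q0}; δ(q1,a) = {q3}; δ(q2,a) = {q0,q3}; δ(q3,a) = {q1,q4}; δ(q4,a) = {q1,q2,q3,q4}.
Union: {q0,q1,q2,q3,q4}.
After a: {q0,q1,q2,q3,q4}.

{q0,q1,q2,q3,q4}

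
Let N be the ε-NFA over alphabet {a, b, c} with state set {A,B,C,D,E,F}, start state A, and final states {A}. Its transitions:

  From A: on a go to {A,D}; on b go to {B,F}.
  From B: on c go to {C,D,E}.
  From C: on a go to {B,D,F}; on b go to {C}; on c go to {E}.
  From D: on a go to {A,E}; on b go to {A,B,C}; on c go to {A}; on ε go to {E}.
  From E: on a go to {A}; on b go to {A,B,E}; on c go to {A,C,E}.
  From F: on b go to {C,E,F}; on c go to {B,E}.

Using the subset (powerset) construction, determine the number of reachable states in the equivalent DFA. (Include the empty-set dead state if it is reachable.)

12

Start state of the DFA: {A} (ε-closure of the NFA start).
{A} --a--> {A,D,E}  [new]
{A} --b--> {B,F}  [new]
{A} --c--> ∅  [new]
{A,D,E} --a--> {A,D,E}  [seen]
{A,D,E} --b--> {A,B,C,E,F}  [new]
{A,D,E} --c--> {A,C,E}  [new]
{B,F} --a--> ∅  [seen]
{B,F} --b--> {C,E,F}  [new]
{B,F} --c--> {B,C,D,E}  [new]
∅ --a--> ∅  [seen]
∅ --b--> ∅  [seen]
∅ --c--> ∅  [seen]
{A,B,C,E,F} --a--> {A,B,D,E,F}  [new]
{A,B,C,E,F} --b--> {A,B,C,E,F}  [seen]
{A,B,C,E,F} --c--> {A,B,C,D,E}  [new]
{A,C,E} --a--> {A,B,D,E,F}  [seen]
{A,C,E} --b--> {A,B,C,E,F}  [seen]
{A,C,E} --c--> {A,C,E}  [seen]
{C,E,F} --a--> {A,B,D,E,F}  [seen]
{C,E,F} --b--> {A,B,C,E,F}  [seen]
{C,E,F} --c--> {A,B,C,E}  [new]
{B,C,D,E} --a--> {A,B,D,E,F}  [seen]
{B,C,D,E} --b--> {A,B,C,E}  [seen]
{B,C,D,E} --c--> {A,C,D,E}  [new]
{A,B,D,E,F} --a--> {A,D,E}  [seen]
{A,B,D,E,F} --b--> {A,B,C,E,F}  [seen]
{A,B,D,E,F} --c--> {A,B,C,D,E}  [seen]
{A,B,C,D,E} --a--> {A,B,D,E,F}  [seen]
{A,B,C,D,E} --b--> {A,B,C,E,F}  [seen]
{A,B,C,D,E} --c--> {A,C,D,E}  [seen]
{A,B,C,E} --a--> {A,B,D,E,F}  [seen]
{A,B,C,E} --b--> {A,B,C,E,F}  [seen]
{A,B,C,E} --c--> {A,C,D,E}  [seen]
{A,C,D,E} --a--> {A,B,D,E,F}  [seen]
{A,C,D,E} --b--> {A,B,C,E,F}  [seen]
{A,C,D,E} --c--> {A,C,E}  [seen]
Reachable DFA states: {A}, {A,D,E}, {B,F}, ∅, {A,B,C,E,F}, {A,C,E}, {C,E,F}, {B,C,D,E}, {A,B,D,E,F}, {A,B,C,D,E}, {A,B,C,E}, {A,C,D,E}.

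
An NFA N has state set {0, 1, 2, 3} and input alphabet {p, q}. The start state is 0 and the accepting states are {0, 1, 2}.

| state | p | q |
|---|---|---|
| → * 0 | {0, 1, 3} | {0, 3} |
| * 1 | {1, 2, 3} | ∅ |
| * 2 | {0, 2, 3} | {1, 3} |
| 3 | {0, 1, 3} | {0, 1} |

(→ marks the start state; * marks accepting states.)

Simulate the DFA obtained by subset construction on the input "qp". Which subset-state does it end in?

Start: {0}.
δ(0,q) = {0, 3}.
Union: {0, 3}.
After q: {0, 3}.
δ(0,p) = {0, 1, 3}; δ(3,p) = {0, 1, 3}.
Union: {0, 1, 3}.
After p: {0, 1, 3}.

{0, 1, 3}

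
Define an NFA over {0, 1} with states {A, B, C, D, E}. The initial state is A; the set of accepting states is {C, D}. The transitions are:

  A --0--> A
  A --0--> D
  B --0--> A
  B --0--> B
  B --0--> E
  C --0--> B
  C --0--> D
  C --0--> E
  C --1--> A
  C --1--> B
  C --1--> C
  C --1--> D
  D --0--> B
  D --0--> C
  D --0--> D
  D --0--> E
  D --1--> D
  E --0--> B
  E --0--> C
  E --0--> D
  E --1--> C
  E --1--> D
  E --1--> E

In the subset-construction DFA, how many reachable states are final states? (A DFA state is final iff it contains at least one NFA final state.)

4

Start state of the DFA: {A}.
{A} --0--> {A, D}  [new]
{A} --1--> ∅  [new]
{A, D} --0--> {A, B, C, D, E}  [new]
{A, D} --1--> {D}  [new]
∅ --0--> ∅  [seen]
∅ --1--> ∅  [seen]
{A, B, C, D, E} --0--> {A, B, C, D, E}  [seen]
{A, B, C, D, E} --1--> {A, B, C, D, E}  [seen]
{D} --0--> {B, C, D, E}  [new]
{D} --1--> {D}  [seen]
{B, C, D, E} --0--> {A, B, C, D, E}  [seen]
{B, C, D, E} --1--> {A, B, C, D, E}  [seen]
Reachable DFA states: {A}, {A, D}, ∅, {A, B, C, D, E}, {D}, {B, C, D, E}.
Accepting DFA states (contain an NFA accepting state): {A, D}, {A, B, C, D, E}, {D}, {B, C, D, E}.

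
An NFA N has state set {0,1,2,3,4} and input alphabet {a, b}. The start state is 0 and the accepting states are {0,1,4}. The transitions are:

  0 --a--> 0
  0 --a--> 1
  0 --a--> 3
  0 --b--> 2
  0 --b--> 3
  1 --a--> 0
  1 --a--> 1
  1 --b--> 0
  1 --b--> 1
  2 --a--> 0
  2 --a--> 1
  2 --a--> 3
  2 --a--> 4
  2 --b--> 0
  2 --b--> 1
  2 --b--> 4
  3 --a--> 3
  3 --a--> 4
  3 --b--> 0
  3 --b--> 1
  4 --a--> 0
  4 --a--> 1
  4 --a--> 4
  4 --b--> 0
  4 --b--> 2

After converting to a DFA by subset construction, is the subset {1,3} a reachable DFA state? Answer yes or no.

Start state of the DFA: {0}.
{0} --a--> {0,1,3}  [new]
{0} --b--> {2,3}  [new]
{0,1,3} --a--> {0,1,3,4}  [new]
{0,1,3} --b--> {0,1,2,3}  [new]
{2,3} --a--> {0,1,3,4}  [seen]
{2,3} --b--> {0,1,4}  [new]
{0,1,3,4} --a--> {0,1,3,4}  [seen]
{0,1,3,4} --b--> {0,1,2,3}  [seen]
{0,1,2,3} --a--> {0,1,3,4}  [seen]
{0,1,2,3} --b--> {0,1,2,3,4}  [new]
{0,1,4} --a--> {0,1,3,4}  [seen]
{0,1,4} --b--> {0,1,2,3}  [seen]
{0,1,2,3,4} --a--> {0,1,3,4}  [seen]
{0,1,2,3,4} --b--> {0,1,2,3,4}  [seen]
Reachable DFA states: {0}, {0,1,3}, {2,3}, {0,1,3,4}, {0,1,2,3}, {0,1,4}, {0,1,2,3,4}.
{1,3} is not among them.

no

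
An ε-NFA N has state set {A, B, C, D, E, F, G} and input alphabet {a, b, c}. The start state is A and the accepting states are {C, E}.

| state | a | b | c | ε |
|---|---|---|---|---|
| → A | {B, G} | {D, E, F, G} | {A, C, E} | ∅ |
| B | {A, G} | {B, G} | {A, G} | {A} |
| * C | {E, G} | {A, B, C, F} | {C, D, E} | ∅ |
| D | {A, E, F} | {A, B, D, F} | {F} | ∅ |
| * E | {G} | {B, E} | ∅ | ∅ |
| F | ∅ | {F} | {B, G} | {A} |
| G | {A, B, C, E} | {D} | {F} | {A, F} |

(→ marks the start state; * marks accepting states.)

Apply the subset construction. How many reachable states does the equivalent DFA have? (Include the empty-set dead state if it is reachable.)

10

Start state of the DFA: {A} (ε-closure of the NFA start).
{A} --a--> {A, B, F, G}  [new]
{A} --b--> {A, D, E, F, G}  [new]
{A} --c--> {A, C, E}  [new]
{A, B, F, G} --a--> {A, B, C, E, F, G}  [new]
{A, B, F, G} --b--> {A, B, D, E, F, G}  [new]
{A, B, F, G} --c--> {A, B, C, E, F, G}  [seen]
{A, D, E, F, G} --a--> {A, B, C, E, F, G}  [seen]
{A, D, E, F, G} --b--> {A, B, D, E, F, G}  [seen]
{A, D, E, F, G} --c--> {A, B, C, E, F, G}  [seen]
{A, C, E} --a--> {A, B, E, F, G}  [new]
{A, C, E} --b--> {A, B, C, D, E, F, G}  [new]
{A, C, E} --c--> {A, C, D, E}  [new]
{A, B, C, E, F, G} --a--> {A, B, C, E, F, G}  [seen]
{A, B, C, E, F, G} --b--> {A, B, C, D, E, F, G}  [seen]
{A, B, C, E, F, G} --c--> {A, B, C, D, E, F, G}  [seen]
{A, B, D, E, F, G} --a--> {A, B, C, E, F, G}  [seen]
{A, B, D, E, F, G} --b--> {A, B, D, E, F, G}  [seen]
{A, B, D, E, F, G} --c--> {A, B, C, E, F, G}  [seen]
{A, B, E, F, G} --a--> {A, B, C, E, F, G}  [seen]
{A, B, E, F, G} --b--> {A, B, D, E, F, G}  [seen]
{A, B, E, F, G} --c--> {A, B, C, E, F, G}  [seen]
{A, B, C, D, E, F, G} --a--> {A, B, C, E, F, G}  [seen]
{A, B, C, D, E, F, G} --b--> {A, B, C, D, E, F, G}  [seen]
{A, B, C, D, E, F, G} --c--> {A, B, C, D, E, F, G}  [seen]
{A, C, D, E} --a--> {A, B, E, F, G}  [seen]
{A, C, D, E} --b--> {A, B, C, D, E, F, G}  [seen]
{A, C, D, E} --c--> {A, C, D, E, F}  [new]
{A, C, D, E, F} --a--> {A, B, E, F, G}  [seen]
{A, C, D, E, F} --b--> {A, B, C, D, E, F, G}  [seen]
{A, C, D, E, F} --c--> {A, B, C, D, E, F, G}  [seen]
Reachable DFA states: {A}, {A, B, F, G}, {A, D, E, F, G}, {A, C, E}, {A, B, C, E, F, G}, {A, B, D, E, F, G}, {A, B, E, F, G}, {A, B, C, D, E, F, G}, {A, C, D, E}, {A, C, D, E, F}.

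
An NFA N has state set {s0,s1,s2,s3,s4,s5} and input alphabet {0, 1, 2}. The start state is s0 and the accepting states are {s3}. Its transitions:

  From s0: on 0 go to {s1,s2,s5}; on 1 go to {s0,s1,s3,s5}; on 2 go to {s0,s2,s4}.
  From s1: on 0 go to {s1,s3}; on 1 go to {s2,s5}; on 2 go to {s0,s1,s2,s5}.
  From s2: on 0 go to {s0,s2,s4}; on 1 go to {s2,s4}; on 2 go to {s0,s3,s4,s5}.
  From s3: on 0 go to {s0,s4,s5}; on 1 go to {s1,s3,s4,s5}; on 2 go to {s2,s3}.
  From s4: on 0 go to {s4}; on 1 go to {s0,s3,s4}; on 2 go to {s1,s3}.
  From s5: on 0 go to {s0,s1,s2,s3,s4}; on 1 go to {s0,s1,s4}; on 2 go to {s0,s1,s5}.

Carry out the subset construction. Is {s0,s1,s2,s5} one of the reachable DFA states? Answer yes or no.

no

Start state of the DFA: {s0}.
{s0} --0--> {s1,s2,s5}  [new]
{s0} --1--> {s0,s1,s3,s5}  [new]
{s0} --2--> {s0,s2,s4}  [new]
{s1,s2,s5} --0--> {s0,s1,s2,s3,s4}  [new]
{s1,s2,s5} --1--> {s0,s1,s2,s4,s5}  [new]
{s1,s2,s5} --2--> {s0,s1,s2,s3,s4,s5}  [new]
{s0,s1,s3,s5} --0--> {s0,s1,s2,s3,s4,s5}  [seen]
{s0,s1,s3,s5} --1--> {s0,s1,s2,s3,s4,s5}  [seen]
{s0,s1,s3,s5} --2--> {s0,s1,s2,s3,s4,s5}  [seen]
{s0,s2,s4} --0--> {s0,s1,s2,s4,s5}  [seen]
{s0,s2,s4} --1--> {s0,s1,s2,s3,s4,s5}  [seen]
{s0,s2,s4} --2--> {s0,s1,s2,s3,s4,s5}  [seen]
{s0,s1,s2,s3,s4} --0--> {s0,s1,s2,s3,s4,s5}  [seen]
{s0,s1,s2,s3,s4} --1--> {s0,s1,s2,s3,s4,s5}  [seen]
{s0,s1,s2,s3,s4} --2--> {s0,s1,s2,s3,s4,s5}  [seen]
{s0,s1,s2,s4,s5} --0--> {s0,s1,s2,s3,s4,s5}  [seen]
{s0,s1,s2,s4,s5} --1--> {s0,s1,s2,s3,s4,s5}  [seen]
{s0,s1,s2,s4,s5} --2--> {s0,s1,s2,s3,s4,s5}  [seen]
{s0,s1,s2,s3,s4,s5} --0--> {s0,s1,s2,s3,s4,s5}  [seen]
{s0,s1,s2,s3,s4,s5} --1--> {s0,s1,s2,s3,s4,s5}  [seen]
{s0,s1,s2,s3,s4,s5} --2--> {s0,s1,s2,s3,s4,s5}  [seen]
Reachable DFA states: {s0}, {s1,s2,s5}, {s0,s1,s3,s5}, {s0,s2,s4}, {s0,s1,s2,s3,s4}, {s0,s1,s2,s4,s5}, {s0,s1,s2,s3,s4,s5}.
{s0,s1,s2,s5} is not among them.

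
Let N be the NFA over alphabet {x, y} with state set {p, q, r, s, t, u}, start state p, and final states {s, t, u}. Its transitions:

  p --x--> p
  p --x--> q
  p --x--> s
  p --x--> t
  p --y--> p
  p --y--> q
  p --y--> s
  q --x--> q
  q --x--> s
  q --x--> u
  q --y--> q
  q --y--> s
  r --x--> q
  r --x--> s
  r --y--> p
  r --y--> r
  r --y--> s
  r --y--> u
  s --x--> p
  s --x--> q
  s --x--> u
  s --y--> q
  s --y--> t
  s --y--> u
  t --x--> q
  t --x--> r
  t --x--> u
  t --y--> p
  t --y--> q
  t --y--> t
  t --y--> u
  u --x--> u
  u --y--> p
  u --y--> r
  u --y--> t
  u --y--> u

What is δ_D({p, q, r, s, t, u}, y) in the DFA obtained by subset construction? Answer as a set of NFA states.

{p, q, r, s, t, u}

δ(p,y) = {p, q, s}; δ(q,y) = {q, s}; δ(r,y) = {p, r, s, u}; δ(s,y) = {q, t, u}; δ(t,y) = {p, q, t, u}; δ(u,y) = {p, r, t, u}.
Union: {p, q, r, s, t, u}.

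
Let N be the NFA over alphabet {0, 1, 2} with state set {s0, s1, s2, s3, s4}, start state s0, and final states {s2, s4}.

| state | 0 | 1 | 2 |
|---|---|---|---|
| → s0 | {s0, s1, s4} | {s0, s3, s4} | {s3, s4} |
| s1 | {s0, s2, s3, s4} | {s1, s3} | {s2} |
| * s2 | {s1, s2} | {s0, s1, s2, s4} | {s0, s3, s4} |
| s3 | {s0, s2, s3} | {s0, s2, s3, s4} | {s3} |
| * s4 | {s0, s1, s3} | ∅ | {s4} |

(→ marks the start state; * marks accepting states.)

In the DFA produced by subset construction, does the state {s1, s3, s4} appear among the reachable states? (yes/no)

Start state of the DFA: {s0}.
{s0} --0--> {s0, s1, s4}  [new]
{s0} --1--> {s0, s3, s4}  [new]
{s0} --2--> {s3, s4}  [new]
{s0, s1, s4} --0--> {s0, s1, s2, s3, s4}  [new]
{s0, s1, s4} --1--> {s0, s1, s3, s4}  [new]
{s0, s1, s4} --2--> {s2, s3, s4}  [new]
{s0, s3, s4} --0--> {s0, s1, s2, s3, s4}  [seen]
{s0, s3, s4} --1--> {s0, s2, s3, s4}  [new]
{s0, s3, s4} --2--> {s3, s4}  [seen]
{s3, s4} --0--> {s0, s1, s2, s3}  [new]
{s3, s4} --1--> {s0, s2, s3, s4}  [seen]
{s3, s4} --2--> {s3, s4}  [seen]
{s0, s1, s2, s3, s4} --0--> {s0, s1, s2, s3, s4}  [seen]
{s0, s1, s2, s3, s4} --1--> {s0, s1, s2, s3, s4}  [seen]
{s0, s1, s2, s3, s4} --2--> {s0, s2, s3, s4}  [seen]
{s0, s1, s3, s4} --0--> {s0, s1, s2, s3, s4}  [seen]
{s0, s1, s3, s4} --1--> {s0, s1, s2, s3, s4}  [seen]
{s0, s1, s3, s4} --2--> {s2, s3, s4}  [seen]
{s2, s3, s4} --0--> {s0, s1, s2, s3}  [seen]
{s2, s3, s4} --1--> {s0, s1, s2, s3, s4}  [seen]
{s2, s3, s4} --2--> {s0, s3, s4}  [seen]
{s0, s2, s3, s4} --0--> {s0, s1, s2, s3, s4}  [seen]
{s0, s2, s3, s4} --1--> {s0, s1, s2, s3, s4}  [seen]
{s0, s2, s3, s4} --2--> {s0, s3, s4}  [seen]
{s0, s1, s2, s3} --0--> {s0, s1, s2, s3, s4}  [seen]
{s0, s1, s2, s3} --1--> {s0, s1, s2, s3, s4}  [seen]
{s0, s1, s2, s3} --2--> {s0, s2, s3, s4}  [seen]
Reachable DFA states: {s0}, {s0, s1, s4}, {s0, s3, s4}, {s3, s4}, {s0, s1, s2, s3, s4}, {s0, s1, s3, s4}, {s2, s3, s4}, {s0, s2, s3, s4}, {s0, s1, s2, s3}.
{s1, s3, s4} is not among them.

no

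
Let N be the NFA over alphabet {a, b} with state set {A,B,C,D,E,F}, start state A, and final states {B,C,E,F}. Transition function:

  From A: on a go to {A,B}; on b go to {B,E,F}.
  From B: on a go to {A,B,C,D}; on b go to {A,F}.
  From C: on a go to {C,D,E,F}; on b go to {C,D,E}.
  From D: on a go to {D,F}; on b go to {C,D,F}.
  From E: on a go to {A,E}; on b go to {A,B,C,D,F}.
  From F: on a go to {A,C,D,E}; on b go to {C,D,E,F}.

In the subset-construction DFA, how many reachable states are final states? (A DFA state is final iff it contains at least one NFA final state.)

Start state of the DFA: {A}.
{A} --a--> {A,B}  [new]
{A} --b--> {B,E,F}  [new]
{A,B} --a--> {A,B,C,D}  [new]
{A,B} --b--> {A,B,E,F}  [new]
{B,E,F} --a--> {A,B,C,D,E}  [new]
{B,E,F} --b--> {A,B,C,D,E,F}  [new]
{A,B,C,D} --a--> {A,B,C,D,E,F}  [seen]
{A,B,C,D} --b--> {A,B,C,D,E,F}  [seen]
{A,B,E,F} --a--> {A,B,C,D,E}  [seen]
{A,B,E,F} --b--> {A,B,C,D,E,F}  [seen]
{A,B,C,D,E} --a--> {A,B,C,D,E,F}  [seen]
{A,B,C,D,E} --b--> {A,B,C,D,E,F}  [seen]
{A,B,C,D,E,F} --a--> {A,B,C,D,E,F}  [seen]
{A,B,C,D,E,F} --b--> {A,B,C,D,E,F}  [seen]
Reachable DFA states: {A}, {A,B}, {B,E,F}, {A,B,C,D}, {A,B,E,F}, {A,B,C,D,E}, {A,B,C,D,E,F}.
Accepting DFA states (contain an NFA accepting state): {A,B}, {B,E,F}, {A,B,C,D}, {A,B,E,F}, {A,B,C,D,E}, {A,B,C,D,E,F}.

6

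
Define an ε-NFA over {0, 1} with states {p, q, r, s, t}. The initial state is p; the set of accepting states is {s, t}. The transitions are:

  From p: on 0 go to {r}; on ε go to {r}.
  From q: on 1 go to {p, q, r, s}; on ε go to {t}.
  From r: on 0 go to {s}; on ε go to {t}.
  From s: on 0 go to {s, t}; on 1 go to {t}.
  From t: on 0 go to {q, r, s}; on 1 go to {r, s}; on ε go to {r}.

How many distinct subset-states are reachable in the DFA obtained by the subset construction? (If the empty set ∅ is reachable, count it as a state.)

4

Start state of the DFA: {p, r, t} (ε-closure of the NFA start).
{p, r, t} --0--> {q, r, s, t}  [new]
{p, r, t} --1--> {r, s, t}  [new]
{q, r, s, t} --0--> {q, r, s, t}  [seen]
{q, r, s, t} --1--> {p, q, r, s, t}  [new]
{r, s, t} --0--> {q, r, s, t}  [seen]
{r, s, t} --1--> {r, s, t}  [seen]
{p, q, r, s, t} --0--> {q, r, s, t}  [seen]
{p, q, r, s, t} --1--> {p, q, r, s, t}  [seen]
Reachable DFA states: {p, r, t}, {q, r, s, t}, {r, s, t}, {p, q, r, s, t}.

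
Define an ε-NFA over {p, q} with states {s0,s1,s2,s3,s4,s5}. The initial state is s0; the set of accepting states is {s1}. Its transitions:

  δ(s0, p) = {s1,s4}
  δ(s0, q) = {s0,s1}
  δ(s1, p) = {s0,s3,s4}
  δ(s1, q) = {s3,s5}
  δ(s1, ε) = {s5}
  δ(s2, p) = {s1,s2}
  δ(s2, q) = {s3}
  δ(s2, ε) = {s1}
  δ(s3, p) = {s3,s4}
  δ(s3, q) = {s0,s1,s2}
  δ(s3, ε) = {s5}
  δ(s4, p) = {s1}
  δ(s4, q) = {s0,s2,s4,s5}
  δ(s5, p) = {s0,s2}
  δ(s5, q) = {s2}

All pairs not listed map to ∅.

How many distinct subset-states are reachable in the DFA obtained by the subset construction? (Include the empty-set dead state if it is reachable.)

5

Start state of the DFA: {s0} (ε-closure of the NFA start).
{s0} --p--> {s1,s4,s5}  [new]
{s0} --q--> {s0,s1,s5}  [new]
{s1,s4,s5} --p--> {s0,s1,s2,s3,s4,s5}  [new]
{s1,s4,s5} --q--> {s0,s1,s2,s3,s4,s5}  [seen]
{s0,s1,s5} --p--> {s0,s1,s2,s3,s4,s5}  [seen]
{s0,s1,s5} --q--> {s0,s1,s2,s3,s5}  [new]
{s0,s1,s2,s3,s4,s5} --p--> {s0,s1,s2,s3,s4,s5}  [seen]
{s0,s1,s2,s3,s4,s5} --q--> {s0,s1,s2,s3,s4,s5}  [seen]
{s0,s1,s2,s3,s5} --p--> {s0,s1,s2,s3,s4,s5}  [seen]
{s0,s1,s2,s3,s5} --q--> {s0,s1,s2,s3,s5}  [seen]
Reachable DFA states: {s0}, {s1,s4,s5}, {s0,s1,s5}, {s0,s1,s2,s3,s4,s5}, {s0,s1,s2,s3,s5}.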